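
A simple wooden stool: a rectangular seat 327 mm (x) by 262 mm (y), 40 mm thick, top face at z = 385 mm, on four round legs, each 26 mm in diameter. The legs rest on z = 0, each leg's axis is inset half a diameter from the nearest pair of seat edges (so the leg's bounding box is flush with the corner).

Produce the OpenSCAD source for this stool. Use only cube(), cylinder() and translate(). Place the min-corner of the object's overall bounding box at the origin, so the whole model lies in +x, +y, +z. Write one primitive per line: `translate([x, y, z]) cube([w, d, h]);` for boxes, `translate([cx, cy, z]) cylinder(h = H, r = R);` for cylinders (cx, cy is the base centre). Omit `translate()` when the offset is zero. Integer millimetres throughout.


translate([0, 0, 345]) cube([327, 262, 40]);
translate([13, 13, 0]) cylinder(h = 345, r = 13);
translate([314, 13, 0]) cylinder(h = 345, r = 13);
translate([13, 249, 0]) cylinder(h = 345, r = 13);
translate([314, 249, 0]) cylinder(h = 345, r = 13);


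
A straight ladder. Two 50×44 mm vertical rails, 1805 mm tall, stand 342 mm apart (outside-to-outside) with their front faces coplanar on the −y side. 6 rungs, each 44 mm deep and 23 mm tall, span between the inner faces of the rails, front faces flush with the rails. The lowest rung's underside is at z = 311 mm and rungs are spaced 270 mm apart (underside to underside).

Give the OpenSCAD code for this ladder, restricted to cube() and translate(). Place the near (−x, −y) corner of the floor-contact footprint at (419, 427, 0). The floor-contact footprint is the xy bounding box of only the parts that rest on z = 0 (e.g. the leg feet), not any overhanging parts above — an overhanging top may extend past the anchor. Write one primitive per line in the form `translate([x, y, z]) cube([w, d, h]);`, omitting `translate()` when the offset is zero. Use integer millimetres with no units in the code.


translate([419, 427, 0]) cube([50, 44, 1805]);
translate([711, 427, 0]) cube([50, 44, 1805]);
translate([469, 427, 311]) cube([242, 44, 23]);
translate([469, 427, 581]) cube([242, 44, 23]);
translate([469, 427, 851]) cube([242, 44, 23]);
translate([469, 427, 1121]) cube([242, 44, 23]);
translate([469, 427, 1391]) cube([242, 44, 23]);
translate([469, 427, 1661]) cube([242, 44, 23]);


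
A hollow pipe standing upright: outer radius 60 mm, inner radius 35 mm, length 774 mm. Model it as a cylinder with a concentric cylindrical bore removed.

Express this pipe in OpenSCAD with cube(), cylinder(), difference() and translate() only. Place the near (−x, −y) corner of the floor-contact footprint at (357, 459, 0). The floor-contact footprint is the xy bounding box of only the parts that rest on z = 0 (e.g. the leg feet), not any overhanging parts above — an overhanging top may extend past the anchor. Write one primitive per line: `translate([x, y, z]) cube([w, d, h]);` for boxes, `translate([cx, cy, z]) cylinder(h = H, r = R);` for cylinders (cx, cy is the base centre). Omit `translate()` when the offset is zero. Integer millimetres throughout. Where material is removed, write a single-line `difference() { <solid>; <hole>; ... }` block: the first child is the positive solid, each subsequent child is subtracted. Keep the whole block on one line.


difference() { translate([417, 519, 0]) cylinder(h = 774, r = 60); translate([417, 519, 0]) cylinder(h = 774, r = 35); }


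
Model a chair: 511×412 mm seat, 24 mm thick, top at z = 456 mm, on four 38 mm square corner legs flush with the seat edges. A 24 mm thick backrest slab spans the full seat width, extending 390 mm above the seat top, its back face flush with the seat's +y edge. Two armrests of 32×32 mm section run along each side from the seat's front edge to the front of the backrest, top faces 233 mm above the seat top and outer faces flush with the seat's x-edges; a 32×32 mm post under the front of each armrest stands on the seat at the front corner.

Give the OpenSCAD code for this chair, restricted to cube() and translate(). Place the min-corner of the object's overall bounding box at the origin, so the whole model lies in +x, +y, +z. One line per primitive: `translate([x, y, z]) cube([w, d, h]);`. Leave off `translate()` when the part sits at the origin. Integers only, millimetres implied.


translate([0, 0, 432]) cube([511, 412, 24]);
cube([38, 38, 432]);
translate([473, 0, 0]) cube([38, 38, 432]);
translate([0, 374, 0]) cube([38, 38, 432]);
translate([473, 374, 0]) cube([38, 38, 432]);
translate([0, 388, 456]) cube([511, 24, 390]);
translate([0, 0, 657]) cube([32, 388, 32]);
translate([479, 0, 657]) cube([32, 388, 32]);
translate([0, 0, 456]) cube([32, 32, 201]);
translate([479, 0, 456]) cube([32, 32, 201]);


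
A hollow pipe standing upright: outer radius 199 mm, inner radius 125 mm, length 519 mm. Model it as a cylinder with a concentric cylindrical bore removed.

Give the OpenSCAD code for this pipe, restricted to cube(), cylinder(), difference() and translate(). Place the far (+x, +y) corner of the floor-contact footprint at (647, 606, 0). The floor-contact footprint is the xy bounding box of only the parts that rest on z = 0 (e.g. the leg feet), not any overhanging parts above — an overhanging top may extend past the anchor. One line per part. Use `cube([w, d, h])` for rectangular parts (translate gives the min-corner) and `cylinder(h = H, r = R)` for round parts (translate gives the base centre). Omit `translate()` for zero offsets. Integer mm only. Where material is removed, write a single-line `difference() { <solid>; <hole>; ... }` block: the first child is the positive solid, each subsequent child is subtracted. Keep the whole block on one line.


difference() { translate([448, 407, 0]) cylinder(h = 519, r = 199); translate([448, 407, 0]) cylinder(h = 519, r = 125); }


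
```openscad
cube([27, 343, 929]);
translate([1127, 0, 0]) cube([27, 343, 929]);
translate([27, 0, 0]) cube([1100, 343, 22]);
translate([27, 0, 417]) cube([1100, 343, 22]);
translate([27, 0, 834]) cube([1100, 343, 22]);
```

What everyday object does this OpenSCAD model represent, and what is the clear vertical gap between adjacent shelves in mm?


A bookshelf. The clear shelf gap is 395 mm.

Two tall side panels with 3 horizontal boards between them — a bookshelf. The first two shelf undersides are at z = 0 and z = 417; with shelf thickness 22, the clear gap is 417 − 0 − 22 = 395 mm.


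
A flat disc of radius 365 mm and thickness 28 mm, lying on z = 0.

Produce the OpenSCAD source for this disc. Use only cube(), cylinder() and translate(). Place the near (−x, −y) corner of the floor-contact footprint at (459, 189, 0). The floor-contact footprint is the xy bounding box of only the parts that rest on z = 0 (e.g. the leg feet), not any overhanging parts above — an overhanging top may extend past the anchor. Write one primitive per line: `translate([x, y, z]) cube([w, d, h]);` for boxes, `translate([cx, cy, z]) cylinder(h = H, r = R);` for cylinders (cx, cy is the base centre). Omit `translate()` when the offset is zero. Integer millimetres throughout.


translate([824, 554, 0]) cylinder(h = 28, r = 365);


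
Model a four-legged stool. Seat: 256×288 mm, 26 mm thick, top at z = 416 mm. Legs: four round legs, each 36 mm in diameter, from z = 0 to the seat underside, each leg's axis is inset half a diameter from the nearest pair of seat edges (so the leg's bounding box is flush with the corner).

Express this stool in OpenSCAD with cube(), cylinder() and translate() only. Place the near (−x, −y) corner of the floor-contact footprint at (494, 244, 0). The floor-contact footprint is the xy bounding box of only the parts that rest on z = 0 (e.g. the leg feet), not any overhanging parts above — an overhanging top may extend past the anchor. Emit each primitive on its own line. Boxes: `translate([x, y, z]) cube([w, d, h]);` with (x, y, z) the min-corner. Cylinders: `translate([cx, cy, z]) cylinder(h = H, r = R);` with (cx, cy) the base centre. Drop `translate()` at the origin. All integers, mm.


translate([494, 244, 390]) cube([256, 288, 26]);
translate([512, 262, 0]) cylinder(h = 390, r = 18);
translate([732, 262, 0]) cylinder(h = 390, r = 18);
translate([512, 514, 0]) cylinder(h = 390, r = 18);
translate([732, 514, 0]) cylinder(h = 390, r = 18);


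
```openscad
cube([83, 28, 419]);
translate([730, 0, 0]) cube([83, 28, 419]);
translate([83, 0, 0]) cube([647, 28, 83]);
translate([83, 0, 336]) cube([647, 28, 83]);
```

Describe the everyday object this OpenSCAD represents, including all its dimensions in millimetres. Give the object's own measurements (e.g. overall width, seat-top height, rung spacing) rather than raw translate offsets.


A rectangular picture frame lying in the x–z plane (depth along y). The opening is 647 mm wide (x) by 253 mm tall (z), surrounded by a border 83 mm wide on all four sides. The frame is 28 mm deep and is made of two full-height vertical stiles with two horizontal rails fitted between them.


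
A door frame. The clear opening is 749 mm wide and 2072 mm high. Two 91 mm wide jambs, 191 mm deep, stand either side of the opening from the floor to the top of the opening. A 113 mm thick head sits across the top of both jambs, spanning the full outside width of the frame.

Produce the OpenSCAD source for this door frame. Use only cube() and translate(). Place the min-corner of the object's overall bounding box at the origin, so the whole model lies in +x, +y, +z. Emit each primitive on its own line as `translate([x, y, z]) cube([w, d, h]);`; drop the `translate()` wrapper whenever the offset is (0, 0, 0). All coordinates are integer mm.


cube([91, 191, 2072]);
translate([840, 0, 0]) cube([91, 191, 2072]);
translate([0, 0, 2072]) cube([931, 191, 113]);


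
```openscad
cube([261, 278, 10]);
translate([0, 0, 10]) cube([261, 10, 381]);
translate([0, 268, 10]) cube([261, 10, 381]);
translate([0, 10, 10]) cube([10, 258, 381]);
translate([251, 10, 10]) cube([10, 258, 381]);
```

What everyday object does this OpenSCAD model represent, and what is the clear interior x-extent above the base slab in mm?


An open box. The internal width is 241 mm.

A 261×278 base slab with four walls standing on it — an open box. The base is 261 mm wide and the walls are 10 mm thick, so the internal width is 261 − 2 × 10 = 241 mm.


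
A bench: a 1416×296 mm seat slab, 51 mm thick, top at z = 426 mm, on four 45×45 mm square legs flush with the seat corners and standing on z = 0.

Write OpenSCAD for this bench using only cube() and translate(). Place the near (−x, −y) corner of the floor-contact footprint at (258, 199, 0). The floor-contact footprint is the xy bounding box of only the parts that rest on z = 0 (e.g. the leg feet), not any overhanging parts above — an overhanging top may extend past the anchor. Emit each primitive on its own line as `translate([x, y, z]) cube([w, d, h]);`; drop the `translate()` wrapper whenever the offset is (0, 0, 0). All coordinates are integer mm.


// leg_h = 426 − 51 = 375
translate([258, 199, 375]) cube([1416, 296, 51]);
translate([258, 199, 0]) cube([45, 45, 375]);
translate([258, 450, 0]) cube([45, 45, 375]);
translate([1629, 199, 0]) cube([45, 45, 375]);
translate([1629, 450, 0]) cube([45, 45, 375]);


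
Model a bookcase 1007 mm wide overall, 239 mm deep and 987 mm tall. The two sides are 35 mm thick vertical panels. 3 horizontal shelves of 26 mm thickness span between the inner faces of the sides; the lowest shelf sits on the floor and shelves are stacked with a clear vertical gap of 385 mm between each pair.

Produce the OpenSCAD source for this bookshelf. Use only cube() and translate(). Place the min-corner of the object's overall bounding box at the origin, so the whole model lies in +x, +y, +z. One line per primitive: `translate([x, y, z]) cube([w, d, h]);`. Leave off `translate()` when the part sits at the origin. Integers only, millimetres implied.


cube([35, 239, 987]);
translate([972, 0, 0]) cube([35, 239, 987]);
translate([35, 0, 0]) cube([937, 239, 26]);
translate([35, 0, 411]) cube([937, 239, 26]);
translate([35, 0, 822]) cube([937, 239, 26]);


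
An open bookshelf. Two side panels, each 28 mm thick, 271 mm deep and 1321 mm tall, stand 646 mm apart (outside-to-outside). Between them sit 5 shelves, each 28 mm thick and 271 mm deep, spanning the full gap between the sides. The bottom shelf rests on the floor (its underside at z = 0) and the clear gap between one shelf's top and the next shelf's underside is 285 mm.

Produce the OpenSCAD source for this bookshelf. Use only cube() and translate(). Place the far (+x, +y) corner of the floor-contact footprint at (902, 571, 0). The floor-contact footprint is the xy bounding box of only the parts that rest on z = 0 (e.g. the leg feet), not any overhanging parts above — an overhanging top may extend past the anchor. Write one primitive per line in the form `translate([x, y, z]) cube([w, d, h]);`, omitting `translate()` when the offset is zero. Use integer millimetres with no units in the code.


translate([256, 300, 0]) cube([28, 271, 1321]);
translate([874, 300, 0]) cube([28, 271, 1321]);
translate([284, 300, 0]) cube([590, 271, 28]);
translate([284, 300, 313]) cube([590, 271, 28]);
translate([284, 300, 626]) cube([590, 271, 28]);
translate([284, 300, 939]) cube([590, 271, 28]);
translate([284, 300, 1252]) cube([590, 271, 28]);


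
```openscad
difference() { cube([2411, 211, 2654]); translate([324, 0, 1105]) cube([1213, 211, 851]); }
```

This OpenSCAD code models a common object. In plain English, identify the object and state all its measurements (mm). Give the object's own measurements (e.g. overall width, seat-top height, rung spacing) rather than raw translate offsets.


A wall 2411 mm long (x), 211 mm thick (y), 2654 mm tall, with a rectangular window opening cut through it. The opening is 1213 mm wide and 851 mm tall; its sill is at z = 1105 mm and its near (−x) edge is 324 mm from the wall's −x end. The opening passes through the full wall thickness.


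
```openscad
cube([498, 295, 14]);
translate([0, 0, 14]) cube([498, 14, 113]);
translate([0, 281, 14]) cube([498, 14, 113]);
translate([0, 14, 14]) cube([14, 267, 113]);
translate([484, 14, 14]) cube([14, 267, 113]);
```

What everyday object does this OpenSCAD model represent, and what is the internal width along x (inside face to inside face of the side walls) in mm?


An open box. The internal width is 470 mm.

A 498×295 base slab with four walls standing on it — an open box. The base is 498 mm wide and the walls are 14 mm thick, so the internal width is 498 − 2 × 14 = 470 mm.


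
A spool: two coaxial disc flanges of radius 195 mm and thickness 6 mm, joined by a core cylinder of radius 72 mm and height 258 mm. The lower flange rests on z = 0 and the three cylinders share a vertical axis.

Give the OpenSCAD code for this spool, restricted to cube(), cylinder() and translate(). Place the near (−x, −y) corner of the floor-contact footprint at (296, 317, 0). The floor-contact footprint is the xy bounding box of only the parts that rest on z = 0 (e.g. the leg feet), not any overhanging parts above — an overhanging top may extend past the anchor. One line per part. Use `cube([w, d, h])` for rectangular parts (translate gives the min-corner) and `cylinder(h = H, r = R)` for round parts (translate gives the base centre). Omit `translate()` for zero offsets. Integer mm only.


translate([491, 512, 0]) cylinder(h = 6, r = 195);
translate([491, 512, 6]) cylinder(h = 258, r = 72);
translate([491, 512, 264]) cylinder(h = 6, r = 195);


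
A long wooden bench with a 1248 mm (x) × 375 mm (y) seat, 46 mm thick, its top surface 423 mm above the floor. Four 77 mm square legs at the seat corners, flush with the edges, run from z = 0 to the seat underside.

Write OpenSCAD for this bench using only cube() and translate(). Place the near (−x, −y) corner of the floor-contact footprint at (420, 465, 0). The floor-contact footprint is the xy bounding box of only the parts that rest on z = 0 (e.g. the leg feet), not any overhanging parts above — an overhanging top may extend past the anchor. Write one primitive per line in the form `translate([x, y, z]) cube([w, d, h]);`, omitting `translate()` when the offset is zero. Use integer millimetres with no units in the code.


// leg_h = 423 − 46 = 377
translate([420, 465, 377]) cube([1248, 375, 46]);
translate([420, 465, 0]) cube([77, 77, 377]);
translate([420, 763, 0]) cube([77, 77, 377]);
translate([1591, 465, 0]) cube([77, 77, 377]);
translate([1591, 763, 0]) cube([77, 77, 377]);


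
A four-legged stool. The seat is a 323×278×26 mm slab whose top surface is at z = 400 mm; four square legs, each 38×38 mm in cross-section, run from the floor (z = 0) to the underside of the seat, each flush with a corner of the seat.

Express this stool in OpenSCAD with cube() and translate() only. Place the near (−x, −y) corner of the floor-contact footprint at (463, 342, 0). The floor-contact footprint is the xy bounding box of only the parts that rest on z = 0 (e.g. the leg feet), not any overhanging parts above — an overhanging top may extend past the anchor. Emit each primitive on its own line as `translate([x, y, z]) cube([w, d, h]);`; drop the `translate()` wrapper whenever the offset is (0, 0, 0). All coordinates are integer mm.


translate([463, 342, 374]) cube([323, 278, 26]);
translate([463, 342, 0]) cube([38, 38, 374]);
translate([748, 342, 0]) cube([38, 38, 374]);
translate([463, 582, 0]) cube([38, 38, 374]);
translate([748, 582, 0]) cube([38, 38, 374]);


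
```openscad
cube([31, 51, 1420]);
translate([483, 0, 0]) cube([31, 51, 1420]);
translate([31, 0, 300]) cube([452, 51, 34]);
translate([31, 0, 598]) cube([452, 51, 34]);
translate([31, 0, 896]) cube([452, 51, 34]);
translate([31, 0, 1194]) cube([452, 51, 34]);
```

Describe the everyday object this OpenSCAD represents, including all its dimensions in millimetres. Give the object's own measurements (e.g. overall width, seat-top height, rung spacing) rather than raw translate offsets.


A straight ladder. Two 31×51 mm vertical rails, 1420 mm tall, stand 514 mm apart (outside-to-outside) with their front faces coplanar on the −y side. 4 rungs, each 51 mm deep and 34 mm tall, span between the inner faces of the rails, front faces flush with the rails. The lowest rung's underside is at z = 300 mm and rungs are spaced 298 mm apart (underside to underside).


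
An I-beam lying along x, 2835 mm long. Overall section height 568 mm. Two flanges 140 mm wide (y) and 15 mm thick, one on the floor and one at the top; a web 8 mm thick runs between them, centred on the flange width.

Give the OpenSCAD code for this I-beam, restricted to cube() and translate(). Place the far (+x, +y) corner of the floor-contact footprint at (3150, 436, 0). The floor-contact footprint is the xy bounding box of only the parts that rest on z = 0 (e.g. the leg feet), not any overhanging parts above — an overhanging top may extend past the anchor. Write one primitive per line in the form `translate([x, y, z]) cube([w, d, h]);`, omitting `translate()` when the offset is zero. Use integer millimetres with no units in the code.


translate([315, 296, 0]) cube([2835, 140, 15]);
translate([315, 362, 15]) cube([2835, 8, 538]);
translate([315, 296, 553]) cube([2835, 140, 15]);


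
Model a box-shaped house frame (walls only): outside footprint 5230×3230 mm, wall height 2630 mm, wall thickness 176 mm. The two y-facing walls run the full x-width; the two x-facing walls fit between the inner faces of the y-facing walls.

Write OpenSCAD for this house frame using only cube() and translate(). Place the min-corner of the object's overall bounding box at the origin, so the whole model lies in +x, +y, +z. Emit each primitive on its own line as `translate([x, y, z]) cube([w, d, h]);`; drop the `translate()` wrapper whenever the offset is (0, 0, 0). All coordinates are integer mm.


cube([5230, 176, 2630]);
translate([0, 3054, 0]) cube([5230, 176, 2630]);
translate([0, 176, 0]) cube([176, 2878, 2630]);
translate([5054, 176, 0]) cube([176, 2878, 2630]);


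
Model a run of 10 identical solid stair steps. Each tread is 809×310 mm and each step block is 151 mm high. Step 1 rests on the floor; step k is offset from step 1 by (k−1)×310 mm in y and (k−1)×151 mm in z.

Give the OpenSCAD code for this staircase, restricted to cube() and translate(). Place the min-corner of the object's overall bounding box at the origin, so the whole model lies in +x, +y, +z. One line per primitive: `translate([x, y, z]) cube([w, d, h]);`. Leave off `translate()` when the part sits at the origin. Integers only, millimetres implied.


cube([809, 310, 151]);
translate([0, 310, 151]) cube([809, 310, 151]);
translate([0, 620, 302]) cube([809, 310, 151]);
translate([0, 930, 453]) cube([809, 310, 151]);
translate([0, 1240, 604]) cube([809, 310, 151]);
translate([0, 1550, 755]) cube([809, 310, 151]);
translate([0, 1860, 906]) cube([809, 310, 151]);
translate([0, 2170, 1057]) cube([809, 310, 151]);
translate([0, 2480, 1208]) cube([809, 310, 151]);
translate([0, 2790, 1359]) cube([809, 310, 151]);


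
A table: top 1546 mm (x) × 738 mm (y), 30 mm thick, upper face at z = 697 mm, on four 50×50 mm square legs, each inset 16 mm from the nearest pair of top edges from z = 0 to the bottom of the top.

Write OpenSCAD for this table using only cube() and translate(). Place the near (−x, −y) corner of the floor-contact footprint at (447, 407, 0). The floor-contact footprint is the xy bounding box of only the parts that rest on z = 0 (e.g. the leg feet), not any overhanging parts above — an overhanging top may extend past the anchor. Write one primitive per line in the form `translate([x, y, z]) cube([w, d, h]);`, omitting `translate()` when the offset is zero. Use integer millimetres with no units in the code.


// leg_h = 697 - 30 = 667
translate([431, 391, 667]) cube([1546, 738, 30]);
translate([447, 407, 0]) cube([50, 50, 667]);
translate([1911, 407, 0]) cube([50, 50, 667]);
translate([447, 1063, 0]) cube([50, 50, 667]);
translate([1911, 1063, 0]) cube([50, 50, 667]);


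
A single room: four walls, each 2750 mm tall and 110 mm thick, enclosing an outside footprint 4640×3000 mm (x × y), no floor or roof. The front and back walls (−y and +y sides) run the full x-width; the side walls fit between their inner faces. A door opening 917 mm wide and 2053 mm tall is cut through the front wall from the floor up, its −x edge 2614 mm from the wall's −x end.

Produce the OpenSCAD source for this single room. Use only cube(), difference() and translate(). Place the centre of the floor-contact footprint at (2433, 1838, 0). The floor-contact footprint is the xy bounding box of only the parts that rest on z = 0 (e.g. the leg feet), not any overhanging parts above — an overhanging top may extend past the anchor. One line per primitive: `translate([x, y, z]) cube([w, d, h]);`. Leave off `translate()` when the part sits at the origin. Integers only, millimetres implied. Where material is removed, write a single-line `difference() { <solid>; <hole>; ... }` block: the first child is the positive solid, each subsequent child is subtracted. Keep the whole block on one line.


difference() { translate([113, 338, 0]) cube([4640, 110, 2750]); translate([2727, 338, 0]) cube([917, 110, 2053]); }
translate([113, 3228, 0]) cube([4640, 110, 2750]);
translate([113, 448, 0]) cube([110, 2780, 2750]);
translate([4643, 448, 0]) cube([110, 2780, 2750]);


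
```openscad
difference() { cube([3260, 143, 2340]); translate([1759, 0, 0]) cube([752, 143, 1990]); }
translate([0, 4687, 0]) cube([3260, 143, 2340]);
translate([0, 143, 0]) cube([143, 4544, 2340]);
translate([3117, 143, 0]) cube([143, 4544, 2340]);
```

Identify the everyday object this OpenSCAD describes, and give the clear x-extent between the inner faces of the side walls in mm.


A single room. The interior width is 2974 mm.

Four walls enclosing a rectangle with a door in the front wall — a room. Outside width 3260 minus two 143 mm walls gives 2974 mm.


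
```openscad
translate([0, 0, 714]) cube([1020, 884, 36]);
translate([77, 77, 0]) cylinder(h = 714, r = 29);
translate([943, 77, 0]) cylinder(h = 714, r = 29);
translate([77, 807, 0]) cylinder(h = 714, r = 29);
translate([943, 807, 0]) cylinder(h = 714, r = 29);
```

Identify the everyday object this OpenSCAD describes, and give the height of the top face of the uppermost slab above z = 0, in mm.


A table. The table height is 750 mm.

A 1020×884×36 slab sits at z = 714 on four Ø58 mm round legs — a table. The top surface is at 714 + 36 = 750 mm.


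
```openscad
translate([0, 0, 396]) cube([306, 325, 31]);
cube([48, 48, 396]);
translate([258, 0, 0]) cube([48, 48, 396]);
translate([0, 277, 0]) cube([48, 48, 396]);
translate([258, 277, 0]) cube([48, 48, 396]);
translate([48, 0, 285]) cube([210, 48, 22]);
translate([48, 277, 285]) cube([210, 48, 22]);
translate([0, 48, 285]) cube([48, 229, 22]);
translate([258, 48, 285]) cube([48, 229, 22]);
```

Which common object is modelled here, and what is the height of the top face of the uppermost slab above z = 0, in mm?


A stool. The seat height is 427 mm.

A 306×325×31 slab at z = 396 on four corner posts — a stool. The seat top is 396 + 31 = 427 mm.


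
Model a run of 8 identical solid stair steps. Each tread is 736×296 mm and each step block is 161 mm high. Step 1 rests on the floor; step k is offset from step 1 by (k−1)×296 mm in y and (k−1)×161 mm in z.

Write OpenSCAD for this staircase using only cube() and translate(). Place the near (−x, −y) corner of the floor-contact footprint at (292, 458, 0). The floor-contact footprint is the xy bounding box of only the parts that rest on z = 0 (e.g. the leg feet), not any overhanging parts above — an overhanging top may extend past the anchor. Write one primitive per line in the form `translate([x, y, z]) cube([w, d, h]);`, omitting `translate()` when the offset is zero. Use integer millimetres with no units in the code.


translate([292, 458, 0]) cube([736, 296, 161]);
translate([292, 754, 161]) cube([736, 296, 161]);
translate([292, 1050, 322]) cube([736, 296, 161]);
translate([292, 1346, 483]) cube([736, 296, 161]);
translate([292, 1642, 644]) cube([736, 296, 161]);
translate([292, 1938, 805]) cube([736, 296, 161]);
translate([292, 2234, 966]) cube([736, 296, 161]);
translate([292, 2530, 1127]) cube([736, 296, 161]);


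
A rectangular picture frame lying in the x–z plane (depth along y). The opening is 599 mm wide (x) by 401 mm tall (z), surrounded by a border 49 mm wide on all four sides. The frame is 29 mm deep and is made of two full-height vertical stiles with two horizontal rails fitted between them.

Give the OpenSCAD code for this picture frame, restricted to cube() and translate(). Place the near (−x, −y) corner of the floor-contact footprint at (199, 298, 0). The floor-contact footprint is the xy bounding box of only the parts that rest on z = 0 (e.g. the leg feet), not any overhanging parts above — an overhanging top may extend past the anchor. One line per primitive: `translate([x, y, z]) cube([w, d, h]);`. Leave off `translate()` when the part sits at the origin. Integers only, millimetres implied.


translate([199, 298, 0]) cube([49, 29, 499]);
translate([847, 298, 0]) cube([49, 29, 499]);
translate([248, 298, 0]) cube([599, 29, 49]);
translate([248, 298, 450]) cube([599, 29, 49]);


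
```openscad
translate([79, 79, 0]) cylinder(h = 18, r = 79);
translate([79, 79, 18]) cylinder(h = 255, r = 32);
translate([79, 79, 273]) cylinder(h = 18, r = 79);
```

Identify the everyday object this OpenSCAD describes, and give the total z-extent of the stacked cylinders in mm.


A spool. The overall height is 291 mm.

Three coaxial cylinders, large–small–large — a spool. Two 18 mm flanges and a 255 mm core give 18 + 255 + 18 = 291 mm.


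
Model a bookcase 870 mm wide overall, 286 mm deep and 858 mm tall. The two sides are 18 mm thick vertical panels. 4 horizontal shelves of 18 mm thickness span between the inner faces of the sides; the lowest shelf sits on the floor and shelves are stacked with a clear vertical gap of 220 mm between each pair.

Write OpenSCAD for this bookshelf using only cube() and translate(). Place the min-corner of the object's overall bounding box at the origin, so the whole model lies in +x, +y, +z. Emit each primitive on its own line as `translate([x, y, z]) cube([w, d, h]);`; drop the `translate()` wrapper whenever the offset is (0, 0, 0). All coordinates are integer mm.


cube([18, 286, 858]);
translate([852, 0, 0]) cube([18, 286, 858]);
translate([18, 0, 0]) cube([834, 286, 18]);
translate([18, 0, 238]) cube([834, 286, 18]);
translate([18, 0, 476]) cube([834, 286, 18]);
translate([18, 0, 714]) cube([834, 286, 18]);


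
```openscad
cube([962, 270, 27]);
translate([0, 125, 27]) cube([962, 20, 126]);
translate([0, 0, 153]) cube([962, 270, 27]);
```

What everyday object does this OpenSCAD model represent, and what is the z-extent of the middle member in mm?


An I-beam. The web height is 126 mm.

Two wide flanges with a thin centred web — an I-beam. Overall 180 mm minus two 27 mm flanges gives a web of 180 − 2·27 = 126 mm.


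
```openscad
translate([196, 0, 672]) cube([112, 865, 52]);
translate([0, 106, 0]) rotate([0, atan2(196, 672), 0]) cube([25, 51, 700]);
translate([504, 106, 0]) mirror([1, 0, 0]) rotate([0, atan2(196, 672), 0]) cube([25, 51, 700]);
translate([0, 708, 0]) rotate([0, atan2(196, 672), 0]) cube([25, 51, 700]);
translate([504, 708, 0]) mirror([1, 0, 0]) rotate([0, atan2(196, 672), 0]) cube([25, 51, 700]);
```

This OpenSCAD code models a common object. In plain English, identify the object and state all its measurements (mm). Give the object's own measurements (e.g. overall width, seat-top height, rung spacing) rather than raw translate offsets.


A sawhorse. A 112×865×52 mm beam (x, y, z) sits on two A-frame leg pairs. Each pair is two raked legs of 25×51 mm section (51 mm along y) splaying symmetrically in x. Each leg rises 672 mm vertically over 196 mm of horizontal reach and is 700 mm long along its own axis. Every leg's outer bottom edge rests on the floor and its outer top edge meets a bottom edge of the beam — the left legs (tilting toward +x) meet the beam's −x bottom edge, the right legs (their mirror images, tilting toward −x) meet its +x bottom edge — so the leg tops tuck under the beam, the beam's underside is 672 mm above the floor, and the feet are 504 mm apart outside-to-outside with the beam centred between them. The two leg pairs are set in 106 mm from either end of the beam.


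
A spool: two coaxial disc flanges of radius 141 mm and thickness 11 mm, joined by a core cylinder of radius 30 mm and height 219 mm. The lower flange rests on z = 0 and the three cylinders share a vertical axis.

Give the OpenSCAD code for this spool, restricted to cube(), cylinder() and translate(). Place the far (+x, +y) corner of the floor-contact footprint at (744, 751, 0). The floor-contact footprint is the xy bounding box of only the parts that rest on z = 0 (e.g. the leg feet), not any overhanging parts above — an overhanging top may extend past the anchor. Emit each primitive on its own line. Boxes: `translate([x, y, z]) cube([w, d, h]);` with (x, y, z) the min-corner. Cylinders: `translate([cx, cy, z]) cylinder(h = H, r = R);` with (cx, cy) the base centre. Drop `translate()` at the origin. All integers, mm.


translate([603, 610, 0]) cylinder(h = 11, r = 141);
translate([603, 610, 11]) cylinder(h = 219, r = 30);
translate([603, 610, 230]) cylinder(h = 11, r = 141);


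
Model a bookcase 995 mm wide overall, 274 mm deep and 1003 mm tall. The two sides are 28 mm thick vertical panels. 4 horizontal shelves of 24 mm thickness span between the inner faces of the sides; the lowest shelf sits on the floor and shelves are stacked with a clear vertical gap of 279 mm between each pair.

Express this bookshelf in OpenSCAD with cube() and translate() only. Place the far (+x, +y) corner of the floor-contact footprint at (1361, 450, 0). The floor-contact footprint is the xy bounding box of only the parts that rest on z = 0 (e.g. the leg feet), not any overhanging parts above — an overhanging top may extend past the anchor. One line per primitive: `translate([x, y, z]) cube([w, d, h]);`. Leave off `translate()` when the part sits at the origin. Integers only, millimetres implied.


translate([366, 176, 0]) cube([28, 274, 1003]);
translate([1333, 176, 0]) cube([28, 274, 1003]);
translate([394, 176, 0]) cube([939, 274, 24]);
translate([394, 176, 303]) cube([939, 274, 24]);
translate([394, 176, 606]) cube([939, 274, 24]);
translate([394, 176, 909]) cube([939, 274, 24]);


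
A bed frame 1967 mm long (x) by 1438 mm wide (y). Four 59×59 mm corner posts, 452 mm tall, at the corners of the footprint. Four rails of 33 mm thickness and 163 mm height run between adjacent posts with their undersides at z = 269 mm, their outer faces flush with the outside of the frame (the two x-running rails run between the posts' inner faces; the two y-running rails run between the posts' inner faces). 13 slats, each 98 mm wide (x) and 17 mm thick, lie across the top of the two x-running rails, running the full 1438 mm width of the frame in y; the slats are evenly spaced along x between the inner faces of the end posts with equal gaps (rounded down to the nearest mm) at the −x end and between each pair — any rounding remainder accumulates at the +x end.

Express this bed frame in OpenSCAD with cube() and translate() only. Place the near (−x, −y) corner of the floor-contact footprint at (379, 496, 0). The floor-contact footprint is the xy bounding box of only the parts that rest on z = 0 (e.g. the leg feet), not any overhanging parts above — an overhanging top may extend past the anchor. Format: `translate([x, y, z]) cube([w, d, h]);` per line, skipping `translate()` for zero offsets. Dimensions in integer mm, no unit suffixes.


// slat z = rail_z + rail_h = 269 + 163 = 432
// slat gap = ⌊(1849 − 13·98) / 14⌋ = 41
translate([379, 496, 0]) cube([59, 59, 452]);
translate([379, 1875, 0]) cube([59, 59, 452]);
translate([2287, 496, 0]) cube([59, 59, 452]);
translate([2287, 1875, 0]) cube([59, 59, 452]);
translate([438, 496, 269]) cube([1849, 33, 163]);
translate([438, 1901, 269]) cube([1849, 33, 163]);
translate([379, 555, 269]) cube([33, 1320, 163]);
translate([2313, 555, 269]) cube([33, 1320, 163]);
translate([479, 496, 432]) cube([98, 1438, 17]);
translate([618, 496, 432]) cube([98, 1438, 17]);
translate([757, 496, 432]) cube([98, 1438, 17]);
translate([896, 496, 432]) cube([98, 1438, 17]);
translate([1035, 496, 432]) cube([98, 1438, 17]);
translate([1174, 496, 432]) cube([98, 1438, 17]);
translate([1313, 496, 432]) cube([98, 1438, 17]);
translate([1452, 496, 432]) cube([98, 1438, 17]);
translate([1591, 496, 432]) cube([98, 1438, 17]);
translate([1730, 496, 432]) cube([98, 1438, 17]);
translate([1869, 496, 432]) cube([98, 1438, 17]);
translate([2008, 496, 432]) cube([98, 1438, 17]);
translate([2147, 496, 432]) cube([98, 1438, 17]);


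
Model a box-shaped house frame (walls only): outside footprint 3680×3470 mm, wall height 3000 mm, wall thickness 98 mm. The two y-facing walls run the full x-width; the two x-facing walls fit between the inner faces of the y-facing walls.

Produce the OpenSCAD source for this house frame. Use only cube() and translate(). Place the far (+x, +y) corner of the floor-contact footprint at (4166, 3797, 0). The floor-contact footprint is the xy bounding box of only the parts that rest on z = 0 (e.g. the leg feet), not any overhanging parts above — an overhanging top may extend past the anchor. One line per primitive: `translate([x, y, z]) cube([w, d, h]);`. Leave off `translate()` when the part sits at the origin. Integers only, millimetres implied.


translate([486, 327, 0]) cube([3680, 98, 3000]);
translate([486, 3699, 0]) cube([3680, 98, 3000]);
translate([486, 425, 0]) cube([98, 3274, 3000]);
translate([4068, 425, 0]) cube([98, 3274, 3000]);


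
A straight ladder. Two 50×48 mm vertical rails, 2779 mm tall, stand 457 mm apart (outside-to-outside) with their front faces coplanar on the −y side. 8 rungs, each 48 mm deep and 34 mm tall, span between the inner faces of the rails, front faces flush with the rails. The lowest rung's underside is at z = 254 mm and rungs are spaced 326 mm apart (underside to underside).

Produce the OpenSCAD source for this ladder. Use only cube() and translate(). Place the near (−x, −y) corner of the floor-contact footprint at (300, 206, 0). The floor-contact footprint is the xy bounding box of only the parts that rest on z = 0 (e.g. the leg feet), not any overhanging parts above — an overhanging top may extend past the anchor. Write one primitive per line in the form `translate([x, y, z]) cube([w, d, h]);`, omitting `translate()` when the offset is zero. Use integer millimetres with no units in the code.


translate([300, 206, 0]) cube([50, 48, 2779]);
translate([707, 206, 0]) cube([50, 48, 2779]);
translate([350, 206, 254]) cube([357, 48, 34]);
translate([350, 206, 580]) cube([357, 48, 34]);
translate([350, 206, 906]) cube([357, 48, 34]);
translate([350, 206, 1232]) cube([357, 48, 34]);
translate([350, 206, 1558]) cube([357, 48, 34]);
translate([350, 206, 1884]) cube([357, 48, 34]);
translate([350, 206, 2210]) cube([357, 48, 34]);
translate([350, 206, 2536]) cube([357, 48, 34]);


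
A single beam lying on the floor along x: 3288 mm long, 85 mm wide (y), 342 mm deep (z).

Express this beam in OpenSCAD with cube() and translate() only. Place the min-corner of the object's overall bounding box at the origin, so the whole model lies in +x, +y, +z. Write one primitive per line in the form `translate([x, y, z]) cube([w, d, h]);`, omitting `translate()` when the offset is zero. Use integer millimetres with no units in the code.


cube([3288, 85, 342]);


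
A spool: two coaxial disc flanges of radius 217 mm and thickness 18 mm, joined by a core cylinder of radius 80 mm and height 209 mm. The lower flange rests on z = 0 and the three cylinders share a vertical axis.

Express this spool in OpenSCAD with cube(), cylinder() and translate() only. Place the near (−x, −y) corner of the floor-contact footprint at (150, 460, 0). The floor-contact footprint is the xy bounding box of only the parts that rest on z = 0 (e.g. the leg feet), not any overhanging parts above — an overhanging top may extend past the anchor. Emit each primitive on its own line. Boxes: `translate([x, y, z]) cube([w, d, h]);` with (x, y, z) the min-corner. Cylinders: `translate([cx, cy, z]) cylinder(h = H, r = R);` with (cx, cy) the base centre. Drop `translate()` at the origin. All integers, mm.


translate([367, 677, 0]) cylinder(h = 18, r = 217);
translate([367, 677, 18]) cylinder(h = 209, r = 80);
translate([367, 677, 227]) cylinder(h = 18, r = 217);


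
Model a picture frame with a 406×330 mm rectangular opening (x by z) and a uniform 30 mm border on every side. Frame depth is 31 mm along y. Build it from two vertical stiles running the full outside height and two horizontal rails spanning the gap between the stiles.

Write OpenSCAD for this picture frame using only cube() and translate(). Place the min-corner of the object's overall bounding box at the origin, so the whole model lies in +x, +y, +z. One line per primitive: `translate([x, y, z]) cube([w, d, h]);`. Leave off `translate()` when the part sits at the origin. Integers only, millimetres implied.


cube([30, 31, 390]);
translate([436, 0, 0]) cube([30, 31, 390]);
translate([30, 0, 0]) cube([406, 31, 30]);
translate([30, 0, 360]) cube([406, 31, 30]);


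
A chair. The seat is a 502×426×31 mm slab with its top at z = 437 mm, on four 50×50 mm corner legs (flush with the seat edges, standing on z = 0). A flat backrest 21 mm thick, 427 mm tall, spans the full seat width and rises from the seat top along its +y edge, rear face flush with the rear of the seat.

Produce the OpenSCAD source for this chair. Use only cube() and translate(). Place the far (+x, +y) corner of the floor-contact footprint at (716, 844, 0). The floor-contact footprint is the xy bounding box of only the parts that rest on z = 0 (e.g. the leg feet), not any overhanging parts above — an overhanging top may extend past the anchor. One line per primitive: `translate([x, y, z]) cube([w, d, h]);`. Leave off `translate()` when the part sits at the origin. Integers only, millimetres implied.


translate([214, 418, 406]) cube([502, 426, 31]);
translate([214, 418, 0]) cube([50, 50, 406]);
translate([666, 418, 0]) cube([50, 50, 406]);
translate([214, 794, 0]) cube([50, 50, 406]);
translate([666, 794, 0]) cube([50, 50, 406]);
translate([214, 823, 437]) cube([502, 21, 427]);
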